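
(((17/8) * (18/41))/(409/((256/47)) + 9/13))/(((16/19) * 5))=151164/51701615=0.00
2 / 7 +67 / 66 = 601 / 462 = 1.30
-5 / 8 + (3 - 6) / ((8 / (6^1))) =-23 / 8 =-2.88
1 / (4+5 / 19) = 19 / 81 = 0.23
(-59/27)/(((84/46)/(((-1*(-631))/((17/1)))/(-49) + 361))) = -203605637/472311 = -431.08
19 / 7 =2.71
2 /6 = 0.33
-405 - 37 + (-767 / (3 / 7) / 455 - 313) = -11384 / 15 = -758.93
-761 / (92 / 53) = -40333 / 92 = -438.40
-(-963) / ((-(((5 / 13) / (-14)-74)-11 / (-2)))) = 87633 / 6236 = 14.05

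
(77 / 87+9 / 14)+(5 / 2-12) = -4855 / 609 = -7.97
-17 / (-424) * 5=85 / 424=0.20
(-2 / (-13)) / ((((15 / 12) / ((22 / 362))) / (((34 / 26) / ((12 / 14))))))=5236 / 458835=0.01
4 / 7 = 0.57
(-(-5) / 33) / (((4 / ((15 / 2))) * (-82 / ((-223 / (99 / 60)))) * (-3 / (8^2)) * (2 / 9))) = -223000 / 4961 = -44.95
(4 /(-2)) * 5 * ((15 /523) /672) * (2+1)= -75 /58576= -0.00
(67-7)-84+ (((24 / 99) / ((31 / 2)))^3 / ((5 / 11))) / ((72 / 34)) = -105113355352 / 4379723865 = -24.00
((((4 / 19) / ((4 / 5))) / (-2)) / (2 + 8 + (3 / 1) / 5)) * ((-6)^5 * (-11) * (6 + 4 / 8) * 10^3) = -6949800000 / 1007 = -6901489.57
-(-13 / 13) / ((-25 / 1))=-1 / 25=-0.04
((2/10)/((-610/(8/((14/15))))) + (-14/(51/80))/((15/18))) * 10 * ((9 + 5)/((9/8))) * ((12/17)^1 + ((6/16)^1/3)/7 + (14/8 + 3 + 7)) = -45437645000/1110627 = -40911.71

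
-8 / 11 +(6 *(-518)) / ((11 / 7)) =-1978.55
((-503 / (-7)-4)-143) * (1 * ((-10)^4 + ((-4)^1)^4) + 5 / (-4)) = -10787997 / 14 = -770571.21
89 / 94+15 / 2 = 397 / 47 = 8.45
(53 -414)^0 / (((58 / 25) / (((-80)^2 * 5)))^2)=160000000000 / 841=190249702.73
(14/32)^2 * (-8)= -49/32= -1.53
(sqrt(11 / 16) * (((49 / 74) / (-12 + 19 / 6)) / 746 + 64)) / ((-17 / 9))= -842632533 * sqrt(11) / 99477608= -28.09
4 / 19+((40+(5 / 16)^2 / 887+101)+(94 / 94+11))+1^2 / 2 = 663164251 / 4314368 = 153.71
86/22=43/11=3.91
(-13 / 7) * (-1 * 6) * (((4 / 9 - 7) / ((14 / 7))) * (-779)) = 597493 / 21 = 28452.05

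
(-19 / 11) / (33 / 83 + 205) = -1577 / 187528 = -0.01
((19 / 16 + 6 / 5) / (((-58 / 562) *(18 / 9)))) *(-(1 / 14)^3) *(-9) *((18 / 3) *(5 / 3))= -483039 / 1273216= -0.38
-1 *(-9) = 9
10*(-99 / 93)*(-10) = 3300 / 31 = 106.45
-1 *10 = -10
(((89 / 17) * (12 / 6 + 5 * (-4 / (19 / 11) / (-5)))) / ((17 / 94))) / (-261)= -686012 / 1433151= -0.48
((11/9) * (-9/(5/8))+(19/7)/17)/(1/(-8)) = 83016/595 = 139.52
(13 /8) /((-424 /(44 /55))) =-13 /4240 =-0.00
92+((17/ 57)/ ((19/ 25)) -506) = -447937/ 1083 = -413.61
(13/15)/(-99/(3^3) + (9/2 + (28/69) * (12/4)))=598/1415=0.42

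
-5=-5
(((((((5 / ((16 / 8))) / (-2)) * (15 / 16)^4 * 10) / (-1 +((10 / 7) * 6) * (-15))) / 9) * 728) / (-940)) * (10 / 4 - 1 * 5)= 89578125 / 5587468288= 0.02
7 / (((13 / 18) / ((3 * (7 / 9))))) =294 / 13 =22.62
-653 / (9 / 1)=-653 / 9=-72.56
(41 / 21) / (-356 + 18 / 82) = -1681 / 306327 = -0.01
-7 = -7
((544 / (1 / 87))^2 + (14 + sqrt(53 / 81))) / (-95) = -2239939598 / 95 - sqrt(53) / 855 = -23578311.57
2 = 2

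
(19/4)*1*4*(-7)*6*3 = -2394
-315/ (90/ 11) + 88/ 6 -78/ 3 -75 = -749/ 6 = -124.83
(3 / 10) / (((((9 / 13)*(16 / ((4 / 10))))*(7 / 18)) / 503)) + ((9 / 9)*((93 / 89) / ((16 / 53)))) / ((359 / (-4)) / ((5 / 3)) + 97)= 1515348669 / 107529800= 14.09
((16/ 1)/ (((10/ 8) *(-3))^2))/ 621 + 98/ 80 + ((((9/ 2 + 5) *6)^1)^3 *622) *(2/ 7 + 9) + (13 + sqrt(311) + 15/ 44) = sqrt(311) + 92062996148296231/ 86070600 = 1069621887.92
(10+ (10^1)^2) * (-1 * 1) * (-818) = 89980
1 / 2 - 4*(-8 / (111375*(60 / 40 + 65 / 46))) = 7463597 / 14924250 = 0.50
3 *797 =2391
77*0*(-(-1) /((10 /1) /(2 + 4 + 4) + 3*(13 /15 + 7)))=0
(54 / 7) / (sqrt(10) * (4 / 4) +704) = 0.01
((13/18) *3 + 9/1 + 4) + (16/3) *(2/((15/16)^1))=26.54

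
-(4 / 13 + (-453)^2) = -2667721 / 13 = -205209.31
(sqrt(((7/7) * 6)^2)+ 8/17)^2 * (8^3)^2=3171942400/289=10975579.24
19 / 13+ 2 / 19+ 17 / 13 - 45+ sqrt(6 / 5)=-10405 / 247+ sqrt(30) / 5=-41.03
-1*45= -45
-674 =-674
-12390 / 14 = -885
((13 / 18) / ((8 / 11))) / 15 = 143 / 2160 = 0.07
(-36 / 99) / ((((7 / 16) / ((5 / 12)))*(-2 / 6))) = 80 / 77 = 1.04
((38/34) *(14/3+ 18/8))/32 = 1577/6528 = 0.24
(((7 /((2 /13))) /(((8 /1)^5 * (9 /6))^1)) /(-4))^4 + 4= 95627921278110384152305 /23906980319527578894336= 4.00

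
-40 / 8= -5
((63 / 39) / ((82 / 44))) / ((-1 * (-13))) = 462 / 6929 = 0.07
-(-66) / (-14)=-33 / 7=-4.71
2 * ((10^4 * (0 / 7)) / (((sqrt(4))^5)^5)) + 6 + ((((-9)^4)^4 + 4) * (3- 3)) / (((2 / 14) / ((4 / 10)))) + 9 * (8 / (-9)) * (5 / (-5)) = 14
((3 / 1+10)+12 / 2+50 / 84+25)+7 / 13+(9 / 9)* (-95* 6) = -286577 / 546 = -524.87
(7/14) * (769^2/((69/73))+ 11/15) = 35974503/115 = 312821.77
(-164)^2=26896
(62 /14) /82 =0.05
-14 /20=-7 /10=-0.70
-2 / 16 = -1 / 8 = -0.12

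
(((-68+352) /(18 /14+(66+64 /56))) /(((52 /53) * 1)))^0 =1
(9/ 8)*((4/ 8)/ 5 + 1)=1.24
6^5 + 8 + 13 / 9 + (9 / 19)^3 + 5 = 480918487 / 61731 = 7790.55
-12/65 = -0.18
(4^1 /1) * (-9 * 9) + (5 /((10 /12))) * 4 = -300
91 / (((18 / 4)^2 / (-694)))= -252616 / 81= -3118.72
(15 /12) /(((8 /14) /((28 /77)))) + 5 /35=289 /308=0.94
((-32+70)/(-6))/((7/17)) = -323/21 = -15.38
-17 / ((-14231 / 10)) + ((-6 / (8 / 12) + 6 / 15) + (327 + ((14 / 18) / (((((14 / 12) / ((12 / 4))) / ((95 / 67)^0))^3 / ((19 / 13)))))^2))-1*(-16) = 707.99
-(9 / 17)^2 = -81 / 289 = -0.28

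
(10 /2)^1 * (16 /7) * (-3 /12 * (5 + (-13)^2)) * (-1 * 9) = 31320 /7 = 4474.29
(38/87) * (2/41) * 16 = 0.34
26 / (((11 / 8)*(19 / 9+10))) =1872 / 1199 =1.56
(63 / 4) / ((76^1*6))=21 / 608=0.03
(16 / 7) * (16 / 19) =256 / 133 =1.92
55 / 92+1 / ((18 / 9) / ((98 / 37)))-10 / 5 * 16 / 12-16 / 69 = -9971 / 10212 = -0.98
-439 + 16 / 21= -9203 / 21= -438.24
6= 6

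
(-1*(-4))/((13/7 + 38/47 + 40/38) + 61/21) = 37506/62101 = 0.60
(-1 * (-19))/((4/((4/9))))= 19/9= 2.11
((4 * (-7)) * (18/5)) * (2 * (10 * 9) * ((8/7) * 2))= -41472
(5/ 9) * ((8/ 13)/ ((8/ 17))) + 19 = 19.73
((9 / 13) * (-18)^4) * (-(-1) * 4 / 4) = 944784 / 13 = 72675.69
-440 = -440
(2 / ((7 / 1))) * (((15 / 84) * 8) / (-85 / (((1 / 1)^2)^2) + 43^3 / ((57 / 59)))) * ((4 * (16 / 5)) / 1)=3648 / 57404333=0.00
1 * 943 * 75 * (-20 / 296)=-353625 / 74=-4778.72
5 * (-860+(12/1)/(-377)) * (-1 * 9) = 38701.43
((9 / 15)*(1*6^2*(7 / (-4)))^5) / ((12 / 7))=-6947055801 / 20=-347352790.05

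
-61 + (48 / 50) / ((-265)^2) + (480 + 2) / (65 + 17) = -3967711516 / 71980625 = -55.12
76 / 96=19 / 24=0.79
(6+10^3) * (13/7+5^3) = 893328/7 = 127618.29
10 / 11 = 0.91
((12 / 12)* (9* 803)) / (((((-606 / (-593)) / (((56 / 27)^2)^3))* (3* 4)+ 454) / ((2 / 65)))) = 33043110201851904 / 67485335879806325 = 0.49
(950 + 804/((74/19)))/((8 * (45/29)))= 310213/3330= 93.16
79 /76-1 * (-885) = 67339 /76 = 886.04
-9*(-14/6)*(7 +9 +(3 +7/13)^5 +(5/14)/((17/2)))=75655177443/6311981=11985.96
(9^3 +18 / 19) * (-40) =-554760 / 19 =-29197.89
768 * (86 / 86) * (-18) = -13824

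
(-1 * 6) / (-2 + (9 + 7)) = -3 / 7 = -0.43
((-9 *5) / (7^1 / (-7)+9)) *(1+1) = -45 / 4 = -11.25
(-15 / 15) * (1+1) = -2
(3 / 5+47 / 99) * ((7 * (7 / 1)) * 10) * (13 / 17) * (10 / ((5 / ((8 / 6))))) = 5422144 / 5049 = 1073.90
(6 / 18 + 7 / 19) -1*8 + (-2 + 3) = -359 / 57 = -6.30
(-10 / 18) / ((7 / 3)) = -5 / 21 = -0.24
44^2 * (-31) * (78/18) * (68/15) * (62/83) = -3289356928/3735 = -880684.59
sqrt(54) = 3 * sqrt(6) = 7.35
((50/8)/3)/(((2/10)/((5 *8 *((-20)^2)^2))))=200000000/3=66666666.67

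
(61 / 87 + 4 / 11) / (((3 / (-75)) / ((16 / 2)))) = -203800 / 957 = -212.96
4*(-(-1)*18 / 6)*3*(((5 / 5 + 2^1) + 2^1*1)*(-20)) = -3600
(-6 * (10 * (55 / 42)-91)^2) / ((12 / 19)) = -25426712 / 441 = -57656.94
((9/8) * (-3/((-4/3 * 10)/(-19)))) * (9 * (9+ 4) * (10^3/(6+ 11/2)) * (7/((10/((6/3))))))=-6302205/92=-68502.23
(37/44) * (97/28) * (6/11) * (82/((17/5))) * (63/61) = 19865115/501908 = 39.58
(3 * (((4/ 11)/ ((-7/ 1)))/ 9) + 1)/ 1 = 227/ 231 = 0.98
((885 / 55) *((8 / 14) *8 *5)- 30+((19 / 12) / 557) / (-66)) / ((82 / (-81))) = -9387944163 / 28135184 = -333.67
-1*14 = -14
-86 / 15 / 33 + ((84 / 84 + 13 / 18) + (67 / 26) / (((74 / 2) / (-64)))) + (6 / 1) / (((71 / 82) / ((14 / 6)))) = 149439281 / 11269830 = 13.26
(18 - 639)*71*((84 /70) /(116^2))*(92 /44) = -3042279 /370040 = -8.22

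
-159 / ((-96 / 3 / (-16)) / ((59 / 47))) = -9381 / 94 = -99.80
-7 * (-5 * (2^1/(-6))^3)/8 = -35/216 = -0.16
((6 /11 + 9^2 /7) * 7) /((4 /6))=2799 /22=127.23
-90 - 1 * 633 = -723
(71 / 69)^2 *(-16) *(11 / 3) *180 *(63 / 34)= -186315360 / 8993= -20717.82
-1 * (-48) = 48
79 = 79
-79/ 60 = -1.32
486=486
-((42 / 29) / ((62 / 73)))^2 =-2.91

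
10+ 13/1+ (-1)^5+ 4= 26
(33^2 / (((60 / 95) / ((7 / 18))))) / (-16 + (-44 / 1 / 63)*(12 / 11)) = -10241 / 256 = -40.00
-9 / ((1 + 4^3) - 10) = -9 / 55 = -0.16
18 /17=1.06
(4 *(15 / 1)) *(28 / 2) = 840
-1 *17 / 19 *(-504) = 8568 / 19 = 450.95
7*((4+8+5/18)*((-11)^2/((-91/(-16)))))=16456/9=1828.44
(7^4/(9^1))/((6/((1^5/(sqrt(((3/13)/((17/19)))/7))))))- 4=-4+ 2401 * sqrt(88179)/3078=227.64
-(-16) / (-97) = -16 / 97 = -0.16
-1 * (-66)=66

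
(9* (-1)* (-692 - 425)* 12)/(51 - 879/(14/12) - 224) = -130.22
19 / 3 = 6.33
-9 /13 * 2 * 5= -90 /13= -6.92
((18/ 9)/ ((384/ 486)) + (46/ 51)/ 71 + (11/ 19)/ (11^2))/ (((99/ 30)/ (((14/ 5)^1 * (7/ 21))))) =432064003/ 599376888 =0.72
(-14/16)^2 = 49/64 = 0.77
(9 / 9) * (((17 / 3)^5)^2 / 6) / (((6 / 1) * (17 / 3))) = 118587876497 / 708588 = 167358.01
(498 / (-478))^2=62001 / 57121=1.09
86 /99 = 0.87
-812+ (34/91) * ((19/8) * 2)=-147461/182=-810.23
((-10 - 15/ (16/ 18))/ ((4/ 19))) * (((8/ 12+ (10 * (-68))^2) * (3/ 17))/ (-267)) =2833360085/ 72624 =39014.10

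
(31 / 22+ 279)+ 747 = 22603 / 22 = 1027.41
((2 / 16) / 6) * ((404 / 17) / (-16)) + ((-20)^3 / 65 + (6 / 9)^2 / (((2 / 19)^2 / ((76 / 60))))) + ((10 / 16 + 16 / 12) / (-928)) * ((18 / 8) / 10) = -128114386339 / 1771960320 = -72.30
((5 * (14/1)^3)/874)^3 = 322828856000/83453453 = 3868.37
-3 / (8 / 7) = -21 / 8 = -2.62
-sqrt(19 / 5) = -sqrt(95) / 5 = -1.95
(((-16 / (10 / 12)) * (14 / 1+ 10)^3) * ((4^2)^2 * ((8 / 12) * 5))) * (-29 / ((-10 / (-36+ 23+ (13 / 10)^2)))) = 928590594048 / 125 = 7428724752.38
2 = 2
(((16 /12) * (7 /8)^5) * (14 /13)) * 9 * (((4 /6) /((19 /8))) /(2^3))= 117649 /505856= 0.23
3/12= 1/4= 0.25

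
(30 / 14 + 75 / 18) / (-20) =-53 / 168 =-0.32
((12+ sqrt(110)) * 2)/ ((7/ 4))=8 * sqrt(110)/ 7+ 96/ 7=25.70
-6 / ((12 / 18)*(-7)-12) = 9 / 25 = 0.36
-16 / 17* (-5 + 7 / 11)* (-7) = -5376 / 187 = -28.75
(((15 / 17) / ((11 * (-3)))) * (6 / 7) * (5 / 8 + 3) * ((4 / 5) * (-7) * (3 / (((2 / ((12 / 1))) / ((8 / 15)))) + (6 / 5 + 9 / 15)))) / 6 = 1653 / 1870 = 0.88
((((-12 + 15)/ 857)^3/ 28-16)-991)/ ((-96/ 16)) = 167.83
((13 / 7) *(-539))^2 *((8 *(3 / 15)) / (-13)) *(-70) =8632624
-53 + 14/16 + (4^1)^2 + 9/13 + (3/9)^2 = -33061/936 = -35.32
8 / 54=4 / 27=0.15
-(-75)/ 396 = 25/ 132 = 0.19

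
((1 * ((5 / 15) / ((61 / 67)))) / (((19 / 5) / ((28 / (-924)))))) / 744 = -335 / 85367304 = -0.00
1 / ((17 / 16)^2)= 256 / 289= 0.89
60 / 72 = 5 / 6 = 0.83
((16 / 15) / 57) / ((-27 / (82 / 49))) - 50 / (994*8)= -4785091 / 642501720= -0.01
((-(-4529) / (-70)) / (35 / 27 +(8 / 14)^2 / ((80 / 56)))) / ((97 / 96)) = -5869584 / 139777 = -41.99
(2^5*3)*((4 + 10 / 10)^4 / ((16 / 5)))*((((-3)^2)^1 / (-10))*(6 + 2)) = -135000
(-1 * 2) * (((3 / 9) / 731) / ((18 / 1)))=-1 / 19737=-0.00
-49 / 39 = -1.26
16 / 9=1.78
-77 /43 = -1.79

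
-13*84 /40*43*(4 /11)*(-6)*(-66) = -845208 /5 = -169041.60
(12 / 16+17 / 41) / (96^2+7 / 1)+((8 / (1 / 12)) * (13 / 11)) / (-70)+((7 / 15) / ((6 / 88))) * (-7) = -259599045401 / 5241061980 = -49.53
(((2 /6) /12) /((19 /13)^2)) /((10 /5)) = 169 /25992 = 0.01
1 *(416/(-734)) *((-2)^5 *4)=26624/367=72.54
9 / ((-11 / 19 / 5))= -855 / 11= -77.73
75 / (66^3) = 25 / 95832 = 0.00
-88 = -88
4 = 4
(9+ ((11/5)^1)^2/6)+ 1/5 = 1501/150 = 10.01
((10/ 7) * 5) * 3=150/ 7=21.43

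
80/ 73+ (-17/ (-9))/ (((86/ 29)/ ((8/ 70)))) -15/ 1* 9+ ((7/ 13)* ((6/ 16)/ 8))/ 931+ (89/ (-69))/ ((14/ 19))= -48742527605693/ 359506405440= -135.58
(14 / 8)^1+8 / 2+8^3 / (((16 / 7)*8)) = 135 / 4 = 33.75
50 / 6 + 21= 88 / 3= 29.33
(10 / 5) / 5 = 2 / 5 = 0.40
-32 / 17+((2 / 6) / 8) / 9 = -6895 / 3672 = -1.88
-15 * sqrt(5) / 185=-3 * sqrt(5) / 37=-0.18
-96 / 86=-48 / 43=-1.12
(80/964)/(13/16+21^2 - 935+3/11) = -3520/20907473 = -0.00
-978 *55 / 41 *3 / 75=-10758 / 205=-52.48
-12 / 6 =-2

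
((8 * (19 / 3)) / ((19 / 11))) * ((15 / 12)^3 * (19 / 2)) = 26125 / 48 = 544.27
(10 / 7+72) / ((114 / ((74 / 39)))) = 19018 / 15561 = 1.22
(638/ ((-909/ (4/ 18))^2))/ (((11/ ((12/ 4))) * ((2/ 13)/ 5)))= 7540/ 22309587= 0.00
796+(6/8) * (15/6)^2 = 12811/16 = 800.69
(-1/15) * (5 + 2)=-7/15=-0.47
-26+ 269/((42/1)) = -823/42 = -19.60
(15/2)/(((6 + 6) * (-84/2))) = -5/336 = -0.01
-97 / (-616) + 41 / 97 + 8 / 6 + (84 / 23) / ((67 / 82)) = 1763282951 / 276233496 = 6.38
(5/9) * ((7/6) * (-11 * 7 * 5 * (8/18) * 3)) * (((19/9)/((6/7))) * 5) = -8960875/2187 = -4097.34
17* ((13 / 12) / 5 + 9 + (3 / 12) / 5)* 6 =4726 / 5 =945.20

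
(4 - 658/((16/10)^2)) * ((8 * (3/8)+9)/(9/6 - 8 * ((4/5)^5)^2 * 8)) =237216796875/419683412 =565.23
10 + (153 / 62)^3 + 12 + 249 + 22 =73411681 / 238328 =308.03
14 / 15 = 0.93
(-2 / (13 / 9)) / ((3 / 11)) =-66 / 13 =-5.08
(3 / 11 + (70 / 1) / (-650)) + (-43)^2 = 1322153 / 715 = 1849.17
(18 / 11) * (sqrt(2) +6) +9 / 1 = 18 * sqrt(2) / 11 +207 / 11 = 21.13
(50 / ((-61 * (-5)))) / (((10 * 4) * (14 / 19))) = 0.01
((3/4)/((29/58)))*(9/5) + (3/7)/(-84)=2641/980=2.69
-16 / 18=-8 / 9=-0.89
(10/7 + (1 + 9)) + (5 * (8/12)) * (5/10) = 13.10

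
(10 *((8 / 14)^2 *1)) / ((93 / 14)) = 320 / 651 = 0.49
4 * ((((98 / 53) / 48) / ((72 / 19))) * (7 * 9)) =6517 / 2544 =2.56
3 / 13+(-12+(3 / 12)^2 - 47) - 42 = -20947 / 208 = -100.71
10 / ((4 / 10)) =25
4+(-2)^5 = -28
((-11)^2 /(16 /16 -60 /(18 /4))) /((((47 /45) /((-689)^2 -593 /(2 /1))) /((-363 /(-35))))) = -1125259954929 /24346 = -46219500.33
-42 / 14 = -3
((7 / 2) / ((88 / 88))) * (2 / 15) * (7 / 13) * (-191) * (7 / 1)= -65513 / 195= -335.96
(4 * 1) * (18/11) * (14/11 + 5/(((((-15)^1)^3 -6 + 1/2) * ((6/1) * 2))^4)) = 37912007443342574359/4550945337940924098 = 8.33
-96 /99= -32 /33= -0.97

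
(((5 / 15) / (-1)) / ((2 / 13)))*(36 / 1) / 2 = -39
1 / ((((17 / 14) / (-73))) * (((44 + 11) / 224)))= -228928 / 935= -244.84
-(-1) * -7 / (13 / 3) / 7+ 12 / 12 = 10 / 13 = 0.77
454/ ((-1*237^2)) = -454/ 56169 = -0.01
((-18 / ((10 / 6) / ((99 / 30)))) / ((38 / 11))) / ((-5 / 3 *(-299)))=-29403 / 1420250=-0.02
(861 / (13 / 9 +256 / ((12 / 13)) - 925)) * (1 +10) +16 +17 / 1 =106689 / 5816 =18.34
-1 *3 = -3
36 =36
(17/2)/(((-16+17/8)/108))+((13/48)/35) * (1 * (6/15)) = -10281119/155400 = -66.16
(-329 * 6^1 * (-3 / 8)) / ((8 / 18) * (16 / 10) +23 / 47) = 6262515 / 10156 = 616.63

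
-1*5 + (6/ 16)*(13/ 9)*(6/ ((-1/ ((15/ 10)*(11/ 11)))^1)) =-79/ 8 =-9.88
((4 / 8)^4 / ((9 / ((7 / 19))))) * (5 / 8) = 35 / 21888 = 0.00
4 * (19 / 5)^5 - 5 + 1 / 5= 3164.61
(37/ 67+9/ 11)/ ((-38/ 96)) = -48480/ 14003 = -3.46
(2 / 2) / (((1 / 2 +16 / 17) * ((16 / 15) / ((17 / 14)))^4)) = 71880260625 / 61681958912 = 1.17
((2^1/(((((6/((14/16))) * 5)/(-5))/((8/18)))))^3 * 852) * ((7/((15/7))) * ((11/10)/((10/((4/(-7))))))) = 1875181/4920750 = 0.38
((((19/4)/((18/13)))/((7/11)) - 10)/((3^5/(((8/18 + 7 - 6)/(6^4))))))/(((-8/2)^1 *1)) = 30199/5714053632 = 0.00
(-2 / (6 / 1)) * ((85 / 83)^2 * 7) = -50575 / 20667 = -2.45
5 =5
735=735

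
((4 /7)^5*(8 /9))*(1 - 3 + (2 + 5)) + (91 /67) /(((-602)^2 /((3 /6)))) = 40594262357 /149911313832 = 0.27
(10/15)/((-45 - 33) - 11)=-2/267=-0.01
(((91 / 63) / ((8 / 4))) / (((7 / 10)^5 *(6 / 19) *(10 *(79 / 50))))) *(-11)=-339625000 / 35849331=-9.47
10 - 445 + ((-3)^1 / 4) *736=-987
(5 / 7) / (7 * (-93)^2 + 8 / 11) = 55 / 4661867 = 0.00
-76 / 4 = -19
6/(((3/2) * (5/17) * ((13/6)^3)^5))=31972578951168/255929465070453785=0.00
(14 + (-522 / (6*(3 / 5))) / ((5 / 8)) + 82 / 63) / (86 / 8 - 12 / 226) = -6170704 / 304605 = -20.26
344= 344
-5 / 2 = -2.50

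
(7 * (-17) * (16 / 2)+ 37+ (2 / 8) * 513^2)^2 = 67344921081 / 16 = 4209057567.56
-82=-82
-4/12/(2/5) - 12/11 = -127/66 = -1.92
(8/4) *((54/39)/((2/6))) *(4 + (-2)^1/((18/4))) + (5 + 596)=8197/13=630.54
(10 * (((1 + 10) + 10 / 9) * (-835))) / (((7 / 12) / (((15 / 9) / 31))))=-18203000 / 1953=-9320.53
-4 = -4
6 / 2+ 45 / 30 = 9 / 2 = 4.50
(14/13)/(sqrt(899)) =14 * sqrt(899)/11687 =0.04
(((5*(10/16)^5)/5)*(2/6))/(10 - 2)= 3125/786432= 0.00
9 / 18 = 1 / 2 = 0.50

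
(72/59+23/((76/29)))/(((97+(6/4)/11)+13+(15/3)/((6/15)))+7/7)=98615/1219648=0.08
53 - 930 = -877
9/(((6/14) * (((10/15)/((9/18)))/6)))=189/2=94.50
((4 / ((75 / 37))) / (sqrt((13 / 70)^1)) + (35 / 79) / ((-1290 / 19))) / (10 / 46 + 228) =0.02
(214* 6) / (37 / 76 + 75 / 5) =82.91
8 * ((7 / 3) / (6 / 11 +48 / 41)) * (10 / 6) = 63140 / 3483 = 18.13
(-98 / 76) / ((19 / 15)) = -735 / 722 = -1.02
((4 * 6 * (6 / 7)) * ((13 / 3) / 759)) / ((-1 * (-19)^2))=-208 / 639331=-0.00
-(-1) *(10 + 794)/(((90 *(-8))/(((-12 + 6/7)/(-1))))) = -871/70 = -12.44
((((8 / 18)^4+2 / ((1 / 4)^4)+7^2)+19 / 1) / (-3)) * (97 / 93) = -369146692 / 1830519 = -201.66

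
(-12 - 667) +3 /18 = -4073 /6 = -678.83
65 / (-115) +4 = 79 / 23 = 3.43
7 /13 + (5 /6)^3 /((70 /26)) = 14809 /19656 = 0.75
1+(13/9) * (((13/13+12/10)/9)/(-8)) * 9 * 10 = -107/36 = -2.97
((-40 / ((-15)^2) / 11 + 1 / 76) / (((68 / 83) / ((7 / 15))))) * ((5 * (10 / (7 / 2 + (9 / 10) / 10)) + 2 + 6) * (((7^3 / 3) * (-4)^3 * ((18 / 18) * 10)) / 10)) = 236359203584 / 860980725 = 274.52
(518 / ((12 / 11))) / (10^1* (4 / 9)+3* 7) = 8547 / 458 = 18.66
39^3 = 59319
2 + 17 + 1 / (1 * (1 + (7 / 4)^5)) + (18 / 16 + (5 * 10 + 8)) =11152567 / 142648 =78.18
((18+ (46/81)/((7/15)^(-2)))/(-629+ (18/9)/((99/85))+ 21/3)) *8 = -908336/3885975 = -0.23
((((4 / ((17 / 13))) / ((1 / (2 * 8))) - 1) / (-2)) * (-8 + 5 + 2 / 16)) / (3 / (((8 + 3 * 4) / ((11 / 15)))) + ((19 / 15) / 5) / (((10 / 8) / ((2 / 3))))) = 21088125 / 75004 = 281.16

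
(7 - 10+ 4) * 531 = 531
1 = 1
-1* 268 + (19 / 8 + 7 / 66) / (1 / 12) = -5241 / 22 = -238.23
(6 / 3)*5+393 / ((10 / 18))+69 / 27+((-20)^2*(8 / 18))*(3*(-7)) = -135602 / 45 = -3013.38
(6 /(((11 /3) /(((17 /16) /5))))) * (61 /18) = 1037 /880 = 1.18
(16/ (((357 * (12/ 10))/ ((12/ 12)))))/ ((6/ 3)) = 20/ 1071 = 0.02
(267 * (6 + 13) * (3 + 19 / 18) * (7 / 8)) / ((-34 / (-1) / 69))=19874323 / 544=36533.68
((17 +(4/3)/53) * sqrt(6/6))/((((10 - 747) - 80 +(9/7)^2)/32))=-265286/397023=-0.67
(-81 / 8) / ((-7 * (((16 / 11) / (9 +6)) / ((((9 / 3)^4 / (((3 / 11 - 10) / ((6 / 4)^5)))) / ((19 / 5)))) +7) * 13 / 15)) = 217027218375 / 909506182312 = 0.24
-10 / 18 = -5 / 9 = -0.56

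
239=239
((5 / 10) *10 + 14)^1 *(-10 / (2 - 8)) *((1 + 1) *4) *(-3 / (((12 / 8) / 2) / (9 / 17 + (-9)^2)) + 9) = -1365720 / 17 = -80336.47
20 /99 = 0.20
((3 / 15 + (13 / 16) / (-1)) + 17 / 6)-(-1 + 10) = -1627 / 240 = -6.78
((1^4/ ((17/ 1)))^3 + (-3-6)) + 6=-14738/ 4913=-3.00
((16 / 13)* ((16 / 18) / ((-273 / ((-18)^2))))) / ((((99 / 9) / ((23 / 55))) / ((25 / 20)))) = -8832 / 143143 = -0.06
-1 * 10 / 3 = -3.33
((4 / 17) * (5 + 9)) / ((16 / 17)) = 3.50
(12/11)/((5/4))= 48/55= 0.87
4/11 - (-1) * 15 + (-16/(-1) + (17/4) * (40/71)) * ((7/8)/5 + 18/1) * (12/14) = 16506053/54670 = 301.92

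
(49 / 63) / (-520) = -7 / 4680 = -0.00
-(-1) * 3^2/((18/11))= 11/2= 5.50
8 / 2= 4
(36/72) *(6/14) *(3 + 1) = 6/7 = 0.86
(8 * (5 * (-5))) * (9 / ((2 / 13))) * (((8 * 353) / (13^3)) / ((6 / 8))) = -3388800 / 169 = -20052.07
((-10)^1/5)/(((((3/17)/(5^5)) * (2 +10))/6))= -53125/3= -17708.33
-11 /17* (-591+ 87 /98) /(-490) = -636141 /816340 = -0.78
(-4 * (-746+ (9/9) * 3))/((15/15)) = 2972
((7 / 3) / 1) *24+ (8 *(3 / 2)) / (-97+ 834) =41284 / 737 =56.02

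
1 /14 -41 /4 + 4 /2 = -8.18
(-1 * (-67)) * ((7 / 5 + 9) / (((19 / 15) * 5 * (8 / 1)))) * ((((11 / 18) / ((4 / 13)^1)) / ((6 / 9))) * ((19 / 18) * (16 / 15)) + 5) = 5894057 / 51300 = 114.89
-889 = -889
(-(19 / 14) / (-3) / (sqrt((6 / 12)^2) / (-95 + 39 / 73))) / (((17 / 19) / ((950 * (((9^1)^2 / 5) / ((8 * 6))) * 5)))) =-1330303050 / 8687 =-153137.22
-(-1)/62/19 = 1/1178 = 0.00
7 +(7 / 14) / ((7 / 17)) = 115 / 14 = 8.21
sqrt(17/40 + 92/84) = sqrt(268170)/420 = 1.23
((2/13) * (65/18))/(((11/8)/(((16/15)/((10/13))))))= 832/1485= 0.56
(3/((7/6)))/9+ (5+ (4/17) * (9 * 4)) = 1637/119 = 13.76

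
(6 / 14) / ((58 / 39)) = 117 / 406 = 0.29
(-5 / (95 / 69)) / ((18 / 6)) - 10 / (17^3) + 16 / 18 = -271925 / 840123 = -0.32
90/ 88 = 45/ 44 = 1.02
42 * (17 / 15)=238 / 5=47.60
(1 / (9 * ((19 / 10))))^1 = 10 / 171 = 0.06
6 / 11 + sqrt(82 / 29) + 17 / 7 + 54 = sqrt(2378) / 29 + 4387 / 77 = 58.66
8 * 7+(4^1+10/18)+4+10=671/9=74.56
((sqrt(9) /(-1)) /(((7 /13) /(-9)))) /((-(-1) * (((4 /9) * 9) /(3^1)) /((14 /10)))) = 1053 /20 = 52.65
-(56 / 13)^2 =-3136 / 169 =-18.56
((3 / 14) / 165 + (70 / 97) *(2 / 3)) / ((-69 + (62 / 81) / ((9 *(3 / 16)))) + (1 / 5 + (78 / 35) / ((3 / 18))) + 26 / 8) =-157596678 / 16898244385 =-0.01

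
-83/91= -0.91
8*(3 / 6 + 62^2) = 30756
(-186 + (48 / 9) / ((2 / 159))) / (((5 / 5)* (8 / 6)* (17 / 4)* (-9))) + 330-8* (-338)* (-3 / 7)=-17504 / 21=-833.52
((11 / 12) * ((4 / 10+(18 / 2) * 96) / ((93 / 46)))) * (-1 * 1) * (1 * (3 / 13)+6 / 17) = -23509519 / 102765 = -228.77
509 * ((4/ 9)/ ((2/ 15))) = 5090/ 3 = 1696.67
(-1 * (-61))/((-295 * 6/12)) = -0.41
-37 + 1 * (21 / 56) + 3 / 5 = -36.02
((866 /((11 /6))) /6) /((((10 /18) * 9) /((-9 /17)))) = -7794 /935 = -8.34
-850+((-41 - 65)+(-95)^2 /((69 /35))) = 249911 /69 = 3621.90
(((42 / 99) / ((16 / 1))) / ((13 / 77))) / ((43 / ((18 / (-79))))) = -147 / 176644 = -0.00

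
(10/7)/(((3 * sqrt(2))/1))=5 * sqrt(2)/21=0.34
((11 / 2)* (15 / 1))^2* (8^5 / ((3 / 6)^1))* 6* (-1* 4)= -10705305600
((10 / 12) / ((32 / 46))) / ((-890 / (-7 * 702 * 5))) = 94185 / 2848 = 33.07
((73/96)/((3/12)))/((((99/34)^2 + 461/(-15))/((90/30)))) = -316455/771802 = -0.41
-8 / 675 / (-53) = 8 / 35775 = 0.00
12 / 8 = 3 / 2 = 1.50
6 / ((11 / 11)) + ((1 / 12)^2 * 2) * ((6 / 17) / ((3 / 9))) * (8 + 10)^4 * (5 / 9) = 863.65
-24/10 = -12/5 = -2.40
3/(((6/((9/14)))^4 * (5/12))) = 729/768320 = 0.00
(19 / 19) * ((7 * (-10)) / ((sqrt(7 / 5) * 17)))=-10 * sqrt(35) / 17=-3.48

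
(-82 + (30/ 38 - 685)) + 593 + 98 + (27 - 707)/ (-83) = -105687/ 1577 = -67.02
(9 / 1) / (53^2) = 9 / 2809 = 0.00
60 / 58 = 30 / 29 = 1.03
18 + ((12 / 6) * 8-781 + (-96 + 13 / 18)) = -15161 / 18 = -842.28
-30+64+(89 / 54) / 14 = 25793 / 756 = 34.12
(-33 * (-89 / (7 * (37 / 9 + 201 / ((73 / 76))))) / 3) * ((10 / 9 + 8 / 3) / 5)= 2429878 / 4906475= 0.50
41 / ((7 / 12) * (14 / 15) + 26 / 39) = 3690 / 109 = 33.85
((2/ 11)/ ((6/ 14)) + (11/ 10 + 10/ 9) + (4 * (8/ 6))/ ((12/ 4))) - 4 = 409/ 990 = 0.41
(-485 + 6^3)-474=-743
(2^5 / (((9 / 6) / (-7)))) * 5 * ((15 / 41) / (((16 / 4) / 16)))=-44800 / 41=-1092.68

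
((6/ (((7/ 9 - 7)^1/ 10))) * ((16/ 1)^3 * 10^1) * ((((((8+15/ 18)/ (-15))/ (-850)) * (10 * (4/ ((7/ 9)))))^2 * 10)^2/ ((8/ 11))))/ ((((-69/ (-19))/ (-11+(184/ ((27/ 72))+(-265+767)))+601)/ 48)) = -20624812075400822784/ 2950407125664338375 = -6.99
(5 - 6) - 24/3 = -9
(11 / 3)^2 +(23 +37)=661 / 9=73.44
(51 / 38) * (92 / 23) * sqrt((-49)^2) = 4998 / 19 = 263.05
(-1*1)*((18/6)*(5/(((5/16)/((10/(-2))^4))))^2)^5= -2430000000000000000000000000000000000000000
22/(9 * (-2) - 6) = -11/12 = -0.92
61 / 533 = 0.11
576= 576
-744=-744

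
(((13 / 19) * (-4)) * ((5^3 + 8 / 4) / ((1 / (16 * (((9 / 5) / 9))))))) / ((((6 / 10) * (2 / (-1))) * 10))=26416 / 285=92.69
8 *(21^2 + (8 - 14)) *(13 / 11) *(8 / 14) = 180960 / 77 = 2350.13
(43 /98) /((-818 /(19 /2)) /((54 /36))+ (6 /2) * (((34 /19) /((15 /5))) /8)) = -4902 /638813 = -0.01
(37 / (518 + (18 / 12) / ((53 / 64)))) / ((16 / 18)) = 17649 / 220400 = 0.08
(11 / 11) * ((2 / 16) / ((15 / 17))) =17 / 120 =0.14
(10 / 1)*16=160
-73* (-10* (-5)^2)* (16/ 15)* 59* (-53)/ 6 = -91308400/ 9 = -10145377.78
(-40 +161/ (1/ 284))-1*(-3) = 45687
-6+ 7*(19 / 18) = 25 / 18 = 1.39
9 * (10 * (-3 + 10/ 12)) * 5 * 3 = -2925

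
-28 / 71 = -0.39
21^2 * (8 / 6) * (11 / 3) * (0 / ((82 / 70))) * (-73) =0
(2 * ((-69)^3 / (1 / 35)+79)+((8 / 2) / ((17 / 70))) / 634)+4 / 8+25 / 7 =-1734916071379 / 75446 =-22995467.90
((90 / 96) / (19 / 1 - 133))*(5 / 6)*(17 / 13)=-425 / 47424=-0.01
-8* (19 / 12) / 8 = -19 / 12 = -1.58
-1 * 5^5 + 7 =-3118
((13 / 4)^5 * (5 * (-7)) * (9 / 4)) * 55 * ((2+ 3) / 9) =-3573695125 / 4096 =-872484.16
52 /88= 13 /22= 0.59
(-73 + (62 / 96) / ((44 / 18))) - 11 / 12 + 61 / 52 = -72.48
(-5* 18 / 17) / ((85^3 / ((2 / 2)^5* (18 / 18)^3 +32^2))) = -738 / 83521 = -0.01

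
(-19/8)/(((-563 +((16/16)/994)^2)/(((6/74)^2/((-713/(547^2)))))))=-12638151015651/1085935764451798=-0.01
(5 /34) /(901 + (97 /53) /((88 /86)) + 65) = 5830 /38367011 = 0.00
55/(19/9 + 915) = 495/8254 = 0.06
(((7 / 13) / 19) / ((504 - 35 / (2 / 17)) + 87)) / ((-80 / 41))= -287 / 5799560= -0.00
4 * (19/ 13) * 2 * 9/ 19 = 72/ 13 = 5.54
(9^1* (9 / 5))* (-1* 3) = -243 / 5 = -48.60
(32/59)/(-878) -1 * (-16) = 414400/25901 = 16.00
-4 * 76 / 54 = -152 / 27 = -5.63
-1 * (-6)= 6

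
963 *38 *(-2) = -73188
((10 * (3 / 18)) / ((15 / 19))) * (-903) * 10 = -57190 / 3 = -19063.33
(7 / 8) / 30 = 0.03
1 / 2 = 0.50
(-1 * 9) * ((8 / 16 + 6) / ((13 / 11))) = -99 / 2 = -49.50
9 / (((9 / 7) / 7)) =49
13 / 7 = 1.86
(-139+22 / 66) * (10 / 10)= -416 / 3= -138.67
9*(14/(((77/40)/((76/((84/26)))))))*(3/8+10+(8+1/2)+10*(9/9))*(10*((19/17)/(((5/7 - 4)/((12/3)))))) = -604928.90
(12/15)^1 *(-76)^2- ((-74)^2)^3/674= -410508439392/1685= -243625186.58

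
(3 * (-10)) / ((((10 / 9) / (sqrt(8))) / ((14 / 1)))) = -756 * sqrt(2) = -1069.15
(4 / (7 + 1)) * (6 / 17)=3 / 17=0.18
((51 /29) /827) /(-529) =-51 /12687007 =-0.00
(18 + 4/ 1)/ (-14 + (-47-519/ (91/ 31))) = -1001/ 10820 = -0.09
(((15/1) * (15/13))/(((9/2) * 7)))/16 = 25/728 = 0.03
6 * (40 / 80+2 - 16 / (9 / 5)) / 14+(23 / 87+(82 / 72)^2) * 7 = 2155205 / 263088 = 8.19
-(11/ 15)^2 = -121/ 225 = -0.54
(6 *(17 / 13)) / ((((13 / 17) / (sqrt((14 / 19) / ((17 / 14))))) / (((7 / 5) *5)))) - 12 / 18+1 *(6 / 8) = 1 / 12+9996 *sqrt(323) / 3211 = 56.03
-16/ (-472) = 2/ 59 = 0.03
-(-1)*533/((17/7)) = 3731/17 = 219.47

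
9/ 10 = 0.90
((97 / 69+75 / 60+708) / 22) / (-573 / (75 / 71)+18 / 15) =-445775 / 7469112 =-0.06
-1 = -1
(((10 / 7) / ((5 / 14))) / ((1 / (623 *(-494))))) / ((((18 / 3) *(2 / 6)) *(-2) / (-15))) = -4616430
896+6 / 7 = 6278 / 7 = 896.86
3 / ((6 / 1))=1 / 2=0.50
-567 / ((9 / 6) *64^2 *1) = -189 / 2048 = -0.09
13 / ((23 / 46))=26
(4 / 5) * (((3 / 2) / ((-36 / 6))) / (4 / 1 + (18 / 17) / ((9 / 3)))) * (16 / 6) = -68 / 555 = -0.12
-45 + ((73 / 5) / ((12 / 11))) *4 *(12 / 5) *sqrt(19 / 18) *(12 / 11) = 99.00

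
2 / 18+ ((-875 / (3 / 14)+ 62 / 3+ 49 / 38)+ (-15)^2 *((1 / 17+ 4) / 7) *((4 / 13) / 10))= -2146586471 / 529074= -4057.25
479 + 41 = 520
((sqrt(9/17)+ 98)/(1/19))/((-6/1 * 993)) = -931/2979 - 19 * sqrt(17)/33762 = -0.31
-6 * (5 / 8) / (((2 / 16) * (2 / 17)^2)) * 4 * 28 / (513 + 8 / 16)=-485520 / 1027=-472.76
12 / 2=6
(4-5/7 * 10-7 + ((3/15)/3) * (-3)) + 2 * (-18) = -1622/35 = -46.34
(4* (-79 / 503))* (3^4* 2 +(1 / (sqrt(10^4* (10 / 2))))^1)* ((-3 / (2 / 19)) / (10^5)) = 4503* sqrt(5) / 12575000000 +364743 / 12575000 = 0.03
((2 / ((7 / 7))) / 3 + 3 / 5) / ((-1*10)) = -19 / 150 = -0.13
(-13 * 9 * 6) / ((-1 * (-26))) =-27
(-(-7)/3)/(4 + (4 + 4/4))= 0.26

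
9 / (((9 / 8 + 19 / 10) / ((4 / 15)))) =96 / 121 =0.79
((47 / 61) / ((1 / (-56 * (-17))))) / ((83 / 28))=247.45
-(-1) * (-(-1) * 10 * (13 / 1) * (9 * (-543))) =-635310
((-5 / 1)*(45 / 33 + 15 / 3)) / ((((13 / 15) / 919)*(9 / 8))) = -12866000 / 429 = -29990.68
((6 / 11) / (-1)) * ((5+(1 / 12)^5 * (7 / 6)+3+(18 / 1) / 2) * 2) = -25380871 / 1368576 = -18.55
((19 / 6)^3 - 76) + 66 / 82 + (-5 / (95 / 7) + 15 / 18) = -7231243 / 168264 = -42.98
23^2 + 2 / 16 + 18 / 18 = 4241 / 8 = 530.12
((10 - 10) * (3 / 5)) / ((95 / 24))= 0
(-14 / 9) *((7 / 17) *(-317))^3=152967772426 / 44217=3459478.76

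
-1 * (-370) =370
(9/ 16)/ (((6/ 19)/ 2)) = 57/ 16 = 3.56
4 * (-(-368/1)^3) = 199344128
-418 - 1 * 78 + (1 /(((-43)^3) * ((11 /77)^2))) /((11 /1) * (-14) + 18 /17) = -102532226367 /206718200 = -496.00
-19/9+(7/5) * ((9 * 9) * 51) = 260158/45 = 5781.29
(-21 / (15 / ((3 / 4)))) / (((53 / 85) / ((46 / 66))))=-2737 / 2332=-1.17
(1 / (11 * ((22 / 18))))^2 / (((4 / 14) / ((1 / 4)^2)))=567 / 468512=0.00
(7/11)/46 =7/506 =0.01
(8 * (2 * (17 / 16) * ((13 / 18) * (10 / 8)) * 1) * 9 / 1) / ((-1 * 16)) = -1105 / 128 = -8.63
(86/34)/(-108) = -43/1836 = -0.02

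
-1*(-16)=16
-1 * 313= -313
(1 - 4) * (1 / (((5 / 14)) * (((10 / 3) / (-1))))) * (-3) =-189 / 25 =-7.56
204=204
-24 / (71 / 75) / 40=-45 / 71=-0.63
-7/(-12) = 7/12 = 0.58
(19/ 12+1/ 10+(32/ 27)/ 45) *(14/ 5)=58163/ 12150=4.79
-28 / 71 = -0.39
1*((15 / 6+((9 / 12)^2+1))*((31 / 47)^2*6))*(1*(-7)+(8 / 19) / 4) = -73.11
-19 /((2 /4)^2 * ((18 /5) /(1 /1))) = -190 /9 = -21.11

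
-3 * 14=-42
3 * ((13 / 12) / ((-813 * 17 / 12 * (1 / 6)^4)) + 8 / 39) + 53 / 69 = -9395369 / 4132479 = -2.27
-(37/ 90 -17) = 1493/ 90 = 16.59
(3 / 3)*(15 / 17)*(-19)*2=-570 / 17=-33.53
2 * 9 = 18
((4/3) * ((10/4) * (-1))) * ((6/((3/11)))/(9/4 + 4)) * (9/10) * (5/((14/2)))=-264/35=-7.54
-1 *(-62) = 62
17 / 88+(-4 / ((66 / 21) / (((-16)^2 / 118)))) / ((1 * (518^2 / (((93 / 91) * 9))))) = 874240615 / 4527699176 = 0.19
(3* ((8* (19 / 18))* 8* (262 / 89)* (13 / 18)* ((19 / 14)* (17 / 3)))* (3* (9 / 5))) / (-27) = -167220976 / 252315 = -662.75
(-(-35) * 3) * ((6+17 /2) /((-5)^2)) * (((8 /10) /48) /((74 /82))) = 8323 /7400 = 1.12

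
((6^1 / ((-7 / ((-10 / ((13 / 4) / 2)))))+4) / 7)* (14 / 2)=844 / 91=9.27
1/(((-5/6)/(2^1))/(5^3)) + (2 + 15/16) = -4753/16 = -297.06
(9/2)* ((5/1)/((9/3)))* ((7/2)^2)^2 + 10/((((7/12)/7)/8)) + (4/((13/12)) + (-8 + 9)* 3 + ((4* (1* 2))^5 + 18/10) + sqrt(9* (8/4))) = 3* sqrt(2) + 72512879/2080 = 34866.20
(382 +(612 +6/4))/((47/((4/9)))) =3982/423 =9.41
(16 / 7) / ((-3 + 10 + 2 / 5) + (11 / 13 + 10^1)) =520 / 4151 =0.13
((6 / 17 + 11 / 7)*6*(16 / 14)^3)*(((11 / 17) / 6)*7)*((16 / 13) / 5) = 20635648 / 6443255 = 3.20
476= 476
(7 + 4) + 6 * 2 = 23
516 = 516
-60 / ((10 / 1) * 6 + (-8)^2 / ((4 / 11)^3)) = -60 / 1391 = -0.04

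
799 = 799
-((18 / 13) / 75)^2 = -36 / 105625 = -0.00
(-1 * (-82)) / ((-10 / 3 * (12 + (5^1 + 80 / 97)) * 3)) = -3977 / 8645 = -0.46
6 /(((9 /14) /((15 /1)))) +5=145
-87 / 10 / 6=-29 / 20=-1.45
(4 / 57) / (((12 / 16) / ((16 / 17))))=0.09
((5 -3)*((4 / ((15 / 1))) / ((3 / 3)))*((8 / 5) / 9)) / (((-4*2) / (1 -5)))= 32 / 675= 0.05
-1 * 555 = -555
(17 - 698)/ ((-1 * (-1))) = -681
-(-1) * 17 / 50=0.34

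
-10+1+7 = -2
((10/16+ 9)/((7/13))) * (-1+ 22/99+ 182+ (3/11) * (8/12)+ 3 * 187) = 477737/36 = 13270.47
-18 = -18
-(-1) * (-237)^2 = 56169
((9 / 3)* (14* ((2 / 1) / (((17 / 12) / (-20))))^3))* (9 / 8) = -5225472000 / 4913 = -1063601.06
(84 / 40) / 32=21 / 320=0.07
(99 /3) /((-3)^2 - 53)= -3 /4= -0.75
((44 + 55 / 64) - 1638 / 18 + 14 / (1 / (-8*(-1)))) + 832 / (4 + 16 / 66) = 586821 / 2240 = 261.97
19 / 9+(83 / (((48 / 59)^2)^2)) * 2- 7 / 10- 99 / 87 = 145937575763 / 384860160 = 379.20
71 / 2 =35.50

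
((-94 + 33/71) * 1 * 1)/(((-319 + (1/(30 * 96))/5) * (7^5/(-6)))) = -573782400/5481527905903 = -0.00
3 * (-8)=-24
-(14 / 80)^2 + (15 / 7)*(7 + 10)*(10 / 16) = 22.74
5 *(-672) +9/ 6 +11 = -6695/ 2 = -3347.50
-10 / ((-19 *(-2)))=-5 / 19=-0.26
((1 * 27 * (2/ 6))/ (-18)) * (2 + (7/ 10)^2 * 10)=-69/ 20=-3.45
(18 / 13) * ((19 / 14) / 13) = 171 / 1183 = 0.14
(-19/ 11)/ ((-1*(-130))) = -19/ 1430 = -0.01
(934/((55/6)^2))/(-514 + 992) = 16812/722975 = 0.02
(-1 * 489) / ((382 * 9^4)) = -163 / 835434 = -0.00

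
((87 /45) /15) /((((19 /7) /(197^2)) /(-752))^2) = 14900640736595.16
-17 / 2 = -8.50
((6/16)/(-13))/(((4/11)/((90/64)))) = -1485/13312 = -0.11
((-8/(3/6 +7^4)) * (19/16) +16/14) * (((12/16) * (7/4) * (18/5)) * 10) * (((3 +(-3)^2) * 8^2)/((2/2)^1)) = 66166848/1601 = 41328.45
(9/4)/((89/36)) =0.91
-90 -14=-104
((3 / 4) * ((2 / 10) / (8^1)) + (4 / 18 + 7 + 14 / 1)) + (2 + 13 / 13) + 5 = 42107 / 1440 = 29.24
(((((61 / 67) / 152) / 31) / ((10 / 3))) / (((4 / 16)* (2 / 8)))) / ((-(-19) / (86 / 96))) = 2623 / 59983760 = 0.00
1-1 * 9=-8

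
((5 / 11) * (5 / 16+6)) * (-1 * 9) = -4545 / 176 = -25.82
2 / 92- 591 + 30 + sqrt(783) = -25805 / 46 + 3 * sqrt(87) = -533.00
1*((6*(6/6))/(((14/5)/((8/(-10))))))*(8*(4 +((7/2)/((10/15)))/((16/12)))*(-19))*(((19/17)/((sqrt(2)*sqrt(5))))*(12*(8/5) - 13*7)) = -49377219*sqrt(10)/2975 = -52485.54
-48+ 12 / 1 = -36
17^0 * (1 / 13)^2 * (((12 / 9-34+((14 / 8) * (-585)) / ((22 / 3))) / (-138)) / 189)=6497 / 166239216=0.00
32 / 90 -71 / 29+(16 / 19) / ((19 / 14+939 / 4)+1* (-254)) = -8860343 / 4140765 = -2.14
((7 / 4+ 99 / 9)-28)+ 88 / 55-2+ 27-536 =-10493 / 20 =-524.65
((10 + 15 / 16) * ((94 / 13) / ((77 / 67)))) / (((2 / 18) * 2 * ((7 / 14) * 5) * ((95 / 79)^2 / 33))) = 2826.70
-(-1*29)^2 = -841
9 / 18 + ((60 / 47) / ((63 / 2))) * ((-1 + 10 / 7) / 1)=2383 / 4606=0.52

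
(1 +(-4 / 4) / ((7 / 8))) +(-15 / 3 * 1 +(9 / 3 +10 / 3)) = 1.19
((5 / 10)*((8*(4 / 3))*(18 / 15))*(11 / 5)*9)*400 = 50688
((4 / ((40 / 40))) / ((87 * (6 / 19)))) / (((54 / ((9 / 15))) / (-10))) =-38 / 2349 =-0.02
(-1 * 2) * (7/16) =-0.88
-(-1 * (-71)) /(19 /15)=-1065 /19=-56.05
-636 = -636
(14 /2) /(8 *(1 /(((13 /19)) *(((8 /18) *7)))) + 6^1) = 637 /888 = 0.72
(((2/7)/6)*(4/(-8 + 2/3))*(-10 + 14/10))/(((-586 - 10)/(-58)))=1247/57365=0.02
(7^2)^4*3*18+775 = 311300029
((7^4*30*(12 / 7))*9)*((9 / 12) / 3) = 277830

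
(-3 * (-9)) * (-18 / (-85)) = 486 / 85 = 5.72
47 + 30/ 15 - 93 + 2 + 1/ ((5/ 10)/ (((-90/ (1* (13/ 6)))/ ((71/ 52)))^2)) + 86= 9553004/ 5041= 1895.06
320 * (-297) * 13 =-1235520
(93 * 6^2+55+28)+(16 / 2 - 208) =3231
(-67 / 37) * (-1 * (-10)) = -670 / 37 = -18.11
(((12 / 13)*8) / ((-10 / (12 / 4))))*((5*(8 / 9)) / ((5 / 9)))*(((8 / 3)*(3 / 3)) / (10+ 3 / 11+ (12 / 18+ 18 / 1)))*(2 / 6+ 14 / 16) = -122496 / 62075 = -1.97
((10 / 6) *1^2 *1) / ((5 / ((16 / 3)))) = 16 / 9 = 1.78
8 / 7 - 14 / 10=-9 / 35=-0.26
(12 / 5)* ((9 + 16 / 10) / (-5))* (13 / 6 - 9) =4346 / 125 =34.77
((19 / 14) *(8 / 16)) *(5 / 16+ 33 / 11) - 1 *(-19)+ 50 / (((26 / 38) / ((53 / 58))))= 14867063 / 168896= 88.02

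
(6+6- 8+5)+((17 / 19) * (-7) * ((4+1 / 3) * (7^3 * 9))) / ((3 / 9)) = -4775418 / 19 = -251337.79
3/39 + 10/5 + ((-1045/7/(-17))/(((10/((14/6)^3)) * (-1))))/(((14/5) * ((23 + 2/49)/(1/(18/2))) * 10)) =1006470253/485045496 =2.08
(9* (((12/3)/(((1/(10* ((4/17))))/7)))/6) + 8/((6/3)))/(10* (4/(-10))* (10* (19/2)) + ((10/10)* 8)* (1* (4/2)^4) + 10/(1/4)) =-437/901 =-0.49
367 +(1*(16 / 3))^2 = 3559 / 9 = 395.44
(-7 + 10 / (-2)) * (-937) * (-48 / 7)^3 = -1243496448 / 343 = -3625354.08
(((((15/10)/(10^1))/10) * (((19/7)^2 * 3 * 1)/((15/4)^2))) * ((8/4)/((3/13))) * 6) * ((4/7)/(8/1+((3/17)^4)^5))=610350015724705851124182831776/6970156862400587623398151679375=0.09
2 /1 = 2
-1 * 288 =-288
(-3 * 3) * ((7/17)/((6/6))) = -63/17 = -3.71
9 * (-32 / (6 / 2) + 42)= 282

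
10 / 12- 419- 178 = -3577 / 6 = -596.17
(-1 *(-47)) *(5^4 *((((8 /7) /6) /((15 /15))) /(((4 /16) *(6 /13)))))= 3055000 /63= 48492.06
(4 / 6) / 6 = 0.11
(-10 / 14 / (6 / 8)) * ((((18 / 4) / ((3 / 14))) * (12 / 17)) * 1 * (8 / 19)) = -1920 / 323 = -5.94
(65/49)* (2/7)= 130/343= 0.38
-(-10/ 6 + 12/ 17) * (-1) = -49/ 51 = -0.96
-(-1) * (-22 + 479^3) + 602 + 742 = 109903561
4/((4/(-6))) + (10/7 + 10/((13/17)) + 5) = 13.51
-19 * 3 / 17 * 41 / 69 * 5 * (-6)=23370 / 391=59.77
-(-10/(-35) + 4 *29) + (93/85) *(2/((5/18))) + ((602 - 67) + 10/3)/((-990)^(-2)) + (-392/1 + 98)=1569669790336/2975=527620097.59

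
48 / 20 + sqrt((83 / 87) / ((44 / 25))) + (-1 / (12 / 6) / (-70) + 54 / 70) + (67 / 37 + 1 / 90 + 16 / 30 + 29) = 5 * sqrt(79431) / 1914 + 1609967 / 46620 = 35.27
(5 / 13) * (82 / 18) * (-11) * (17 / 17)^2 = -2255 / 117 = -19.27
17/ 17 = 1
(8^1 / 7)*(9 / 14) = 36 / 49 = 0.73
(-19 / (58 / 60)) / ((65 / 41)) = -4674 / 377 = -12.40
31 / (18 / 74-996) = -1147 / 36843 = -0.03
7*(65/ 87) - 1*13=-676/ 87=-7.77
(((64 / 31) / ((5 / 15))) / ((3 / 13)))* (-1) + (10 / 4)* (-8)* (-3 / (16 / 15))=3647 / 124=29.41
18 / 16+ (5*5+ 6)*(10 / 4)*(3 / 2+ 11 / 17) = 22783 / 136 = 167.52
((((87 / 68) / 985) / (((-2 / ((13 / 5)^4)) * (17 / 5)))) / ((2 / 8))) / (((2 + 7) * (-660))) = 828269 / 140909175000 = 0.00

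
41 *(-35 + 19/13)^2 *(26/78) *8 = 62351488/507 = 122981.24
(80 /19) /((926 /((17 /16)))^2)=1445 /260672704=0.00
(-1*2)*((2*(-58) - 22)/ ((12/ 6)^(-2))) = 1104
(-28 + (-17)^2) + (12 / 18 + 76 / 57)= 263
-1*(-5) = 5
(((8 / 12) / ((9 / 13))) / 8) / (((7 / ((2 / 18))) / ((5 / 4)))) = 65 / 27216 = 0.00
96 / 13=7.38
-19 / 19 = -1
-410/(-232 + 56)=205/88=2.33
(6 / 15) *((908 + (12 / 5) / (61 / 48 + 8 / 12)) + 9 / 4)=565123 / 1550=364.60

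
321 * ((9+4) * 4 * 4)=66768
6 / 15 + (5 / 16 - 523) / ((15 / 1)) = -8267 / 240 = -34.45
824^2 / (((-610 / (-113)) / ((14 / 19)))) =92678.17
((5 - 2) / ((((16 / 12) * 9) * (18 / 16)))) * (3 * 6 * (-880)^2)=3097600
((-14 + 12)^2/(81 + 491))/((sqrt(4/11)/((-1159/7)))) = -1159 * sqrt(11)/2002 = -1.92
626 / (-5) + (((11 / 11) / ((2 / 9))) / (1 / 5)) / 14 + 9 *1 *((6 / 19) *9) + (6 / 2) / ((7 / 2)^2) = -97.77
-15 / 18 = -5 / 6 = -0.83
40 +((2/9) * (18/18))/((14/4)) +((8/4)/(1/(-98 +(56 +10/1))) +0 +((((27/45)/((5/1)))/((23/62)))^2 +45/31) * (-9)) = -24500048267/645710625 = -37.94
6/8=3/4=0.75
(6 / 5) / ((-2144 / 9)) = -27 / 5360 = -0.01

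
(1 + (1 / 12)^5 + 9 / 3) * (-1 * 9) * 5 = -4976645 / 27648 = -180.00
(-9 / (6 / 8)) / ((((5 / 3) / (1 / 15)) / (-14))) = 168 / 25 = 6.72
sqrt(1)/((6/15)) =5/2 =2.50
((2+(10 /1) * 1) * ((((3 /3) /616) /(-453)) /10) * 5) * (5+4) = -9 /46508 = -0.00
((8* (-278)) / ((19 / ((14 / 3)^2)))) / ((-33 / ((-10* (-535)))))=2332086400 / 5643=413270.67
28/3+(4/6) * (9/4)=65/6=10.83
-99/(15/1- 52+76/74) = 333/121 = 2.75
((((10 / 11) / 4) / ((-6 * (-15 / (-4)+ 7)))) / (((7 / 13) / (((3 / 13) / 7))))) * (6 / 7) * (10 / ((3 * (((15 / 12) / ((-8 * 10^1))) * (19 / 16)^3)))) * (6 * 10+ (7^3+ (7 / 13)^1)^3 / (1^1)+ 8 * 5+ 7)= 2335055590850560000 / 2444815670297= 955104.97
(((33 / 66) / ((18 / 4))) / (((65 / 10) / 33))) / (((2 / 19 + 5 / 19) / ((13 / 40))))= 209 / 420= 0.50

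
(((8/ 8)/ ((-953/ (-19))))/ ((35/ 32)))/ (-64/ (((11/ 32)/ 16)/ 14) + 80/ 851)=-0.00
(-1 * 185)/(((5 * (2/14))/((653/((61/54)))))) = -9132858/61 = -149718.98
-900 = -900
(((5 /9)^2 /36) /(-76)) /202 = -25 /44766432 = -0.00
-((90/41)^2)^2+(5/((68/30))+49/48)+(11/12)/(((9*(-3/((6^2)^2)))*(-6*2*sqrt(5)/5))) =-46097531287/2305820976+11*sqrt(5)/3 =-11.79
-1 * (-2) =2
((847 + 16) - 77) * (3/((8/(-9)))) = -10611/4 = -2652.75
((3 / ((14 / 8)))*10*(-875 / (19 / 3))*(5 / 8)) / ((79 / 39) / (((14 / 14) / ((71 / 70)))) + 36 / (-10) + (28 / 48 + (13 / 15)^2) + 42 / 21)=-2303437500 / 2783899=-827.41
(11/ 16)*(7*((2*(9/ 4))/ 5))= 693/ 160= 4.33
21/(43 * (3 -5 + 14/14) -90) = -3/19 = -0.16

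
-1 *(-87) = 87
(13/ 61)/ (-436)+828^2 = 18233792051/ 26596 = 685584.00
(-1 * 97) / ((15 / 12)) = -388 / 5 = -77.60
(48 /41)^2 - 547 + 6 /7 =-6410335 /11767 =-544.77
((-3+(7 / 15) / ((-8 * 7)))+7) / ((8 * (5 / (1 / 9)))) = 479 / 43200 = 0.01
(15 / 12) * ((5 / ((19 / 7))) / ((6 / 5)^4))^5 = 25044381618499755859375 / 36212041029125979242496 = 0.69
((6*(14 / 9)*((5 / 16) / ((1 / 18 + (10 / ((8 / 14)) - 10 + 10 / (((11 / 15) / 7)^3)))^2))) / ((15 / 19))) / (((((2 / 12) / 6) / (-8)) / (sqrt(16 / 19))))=-8035800696*sqrt(19) / 2718410564747641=-0.00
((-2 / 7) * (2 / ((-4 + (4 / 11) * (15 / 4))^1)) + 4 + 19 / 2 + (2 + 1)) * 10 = 33935 / 203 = 167.17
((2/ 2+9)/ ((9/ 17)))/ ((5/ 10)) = 340/ 9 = 37.78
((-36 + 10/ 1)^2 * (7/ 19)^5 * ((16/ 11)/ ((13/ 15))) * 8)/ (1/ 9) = 15102097920/ 27237089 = 554.47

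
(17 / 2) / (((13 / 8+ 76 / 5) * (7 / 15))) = 5100 / 4711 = 1.08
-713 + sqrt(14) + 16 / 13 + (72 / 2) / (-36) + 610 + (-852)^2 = sqrt(14) + 9435416 / 13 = 725804.97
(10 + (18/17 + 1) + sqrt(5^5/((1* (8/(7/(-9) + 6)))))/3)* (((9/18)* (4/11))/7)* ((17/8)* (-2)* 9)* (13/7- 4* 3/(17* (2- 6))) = -275* sqrt(470)/196- 20295/833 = -54.78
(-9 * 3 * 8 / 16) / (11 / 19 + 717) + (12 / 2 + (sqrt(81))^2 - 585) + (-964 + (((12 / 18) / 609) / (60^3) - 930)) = -3217512093194183 / 1345103172000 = -2392.02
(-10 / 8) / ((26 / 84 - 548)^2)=-2205 / 529138009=-0.00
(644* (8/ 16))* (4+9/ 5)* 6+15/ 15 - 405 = 10801.60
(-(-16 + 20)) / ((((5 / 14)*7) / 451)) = -3608 / 5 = -721.60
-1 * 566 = -566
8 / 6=4 / 3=1.33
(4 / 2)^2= 4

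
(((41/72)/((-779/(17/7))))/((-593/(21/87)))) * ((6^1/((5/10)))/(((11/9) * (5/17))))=867/35941730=0.00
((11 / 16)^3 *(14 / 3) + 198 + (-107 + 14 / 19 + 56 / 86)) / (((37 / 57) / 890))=209758427585 / 1629184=128750.61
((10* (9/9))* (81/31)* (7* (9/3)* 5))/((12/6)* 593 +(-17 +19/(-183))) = 7782075/3315574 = 2.35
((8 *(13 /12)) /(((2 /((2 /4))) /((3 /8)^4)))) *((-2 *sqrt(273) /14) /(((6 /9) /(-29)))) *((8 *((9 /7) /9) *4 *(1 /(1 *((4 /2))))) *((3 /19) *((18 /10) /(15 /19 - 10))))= -824499 *sqrt(273) /43904000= -0.31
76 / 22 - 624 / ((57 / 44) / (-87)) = 8759186 / 209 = 41909.98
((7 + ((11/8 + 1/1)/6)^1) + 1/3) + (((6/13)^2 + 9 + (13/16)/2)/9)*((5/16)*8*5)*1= 2052913/97344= 21.09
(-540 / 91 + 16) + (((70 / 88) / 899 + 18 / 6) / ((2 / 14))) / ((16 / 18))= 970390667 / 28796768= 33.70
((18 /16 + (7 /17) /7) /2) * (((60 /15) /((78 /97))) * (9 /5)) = 46851 /8840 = 5.30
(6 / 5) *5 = 6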